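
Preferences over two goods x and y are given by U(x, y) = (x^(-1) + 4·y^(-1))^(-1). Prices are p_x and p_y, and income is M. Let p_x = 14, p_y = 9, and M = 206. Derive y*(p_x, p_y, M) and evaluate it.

MRS = MU_x/MU_y = (1/4)·(y/x)^(2). Set equal to p_x/p_y.
Solve for the ratio: y/x = [4·p_x/p_y]^(0.5).
With the ratio pinned down, the budget gives x* = M/(p_x + p_y·(y/x)) and y* = (y/x)·x*.
Numerically y/x = 2.494438, so x* = 206/(14 + 9·2.494438) = 5.6516 and y* = 2.494438·5.6516 = 14.0975.

y* = 14.0975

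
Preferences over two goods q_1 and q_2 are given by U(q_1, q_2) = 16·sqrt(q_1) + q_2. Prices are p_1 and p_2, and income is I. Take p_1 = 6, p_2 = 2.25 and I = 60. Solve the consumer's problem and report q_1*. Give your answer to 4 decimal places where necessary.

q_1* = 9

MU_q_1 = 8/√q_1, MU_q_2 = 1. Tangency: 8/√q_1 = p_1/p_2.
Thus q_1* = (8·p_2/p_1)² — independent of I — with the rest of income spent on q_2.
Plugging in: q_1* = (8·2.25/6)² = 9.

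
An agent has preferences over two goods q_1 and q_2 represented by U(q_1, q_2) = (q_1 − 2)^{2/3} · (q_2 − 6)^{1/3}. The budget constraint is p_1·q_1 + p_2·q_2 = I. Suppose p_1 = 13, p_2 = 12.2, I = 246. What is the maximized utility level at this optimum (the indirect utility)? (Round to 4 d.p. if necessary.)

V = 6.103

Let q_1' = q_1−2, q_2' = q_2−6. MRS = 2·q_2'/q_1' = p_1/p_2.
Substituting into the budget: q_1* = 2 + 2/3·(I − 2·p_1 − 6·p_2)/p_1, and q_2* = 6 + 1/3·(…)/p_2.
Discretionary income = 246 − 2·13 − 6·12.2 = 146.8; q_1* = 2 + 2/3·146.8/13 = 9.5282; q_2* = 6 + 1/3·146.8/12.2 = 10.0109.
Utility at the optimum: U(9.5282, 10.0109) = 6.103.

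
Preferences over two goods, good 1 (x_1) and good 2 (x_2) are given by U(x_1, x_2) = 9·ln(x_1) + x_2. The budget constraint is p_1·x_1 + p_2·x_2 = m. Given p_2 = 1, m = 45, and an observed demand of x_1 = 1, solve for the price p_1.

p_1 = 9

MU_x_1 = 9/x_1, MU_x_2 = 1. Tangency: 9/x_1 = p_1/p_2.
So x_1*(p_1,p_2) = 9·p_2/p_1, independent of income; and x_2* = (m − 9·p_2)/p_2.
Set x_1* = 1 in the demand function and solve for p_1: p_1 = 9.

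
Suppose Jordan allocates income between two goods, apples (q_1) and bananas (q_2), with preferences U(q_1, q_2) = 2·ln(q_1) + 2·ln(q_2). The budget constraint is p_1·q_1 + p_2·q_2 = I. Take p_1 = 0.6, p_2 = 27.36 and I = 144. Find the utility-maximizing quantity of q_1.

q_1* = 120

MU_q_1/MU_q_2 = (2·q_2)/(2·q_1); tangency sets this equal to p_1/p_2.
So 2·p_2·q_2 = 2·p_1·q_1; combined with the budget, a share 0.5 of income goes to q_1.
Demand: q_1*(p_1,p_2,I) = 0.5·I/p_1 and q_2* = 0.5·I/p_2.
At p_1=0.6, p_2=27.36, I=144: q_1* = 0.5·144/0.6 = 120.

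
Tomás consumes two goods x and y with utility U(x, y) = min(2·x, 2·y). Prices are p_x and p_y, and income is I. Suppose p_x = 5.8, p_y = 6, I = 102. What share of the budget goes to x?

share on x = 0.4915

With perfect complements, no substitution: consume in ratio x:y = 2:2.
Budget: p_x·x + p_y·x = I, so (2·p_x + 2·p_y)·x = 2·I.
Demand: x*(p_x,p_y,I) = 2·I/(2·p_x + 2·p_y), y* = 2·I/(2·p_x + 2·p_y).
Here 2·5.8 + 2·6 = 23.6, giving x* = 8.6441 and y* = 8.6441.
Expenditure on x: 5.8·8.6441 = 50.1356; share = 0.4915.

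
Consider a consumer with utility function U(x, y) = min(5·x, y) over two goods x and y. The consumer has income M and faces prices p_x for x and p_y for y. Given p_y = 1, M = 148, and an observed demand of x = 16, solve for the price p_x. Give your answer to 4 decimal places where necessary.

Leontief preferences: the optimum is at the kink where x/1 = y/5, i.e. y = 5·x.
Budget: p_x·x + p_y·5·x = M, so (p_x + 5·p_y)·x = M.
Demand: x*(p_x,p_y,M) = M/(p_x + 5·p_y), y* = 5·M/(p_x + 5·p_y).
Set x* = 16 in the demand function and solve for p_x: p_x = 4.25.

p_x = 4.25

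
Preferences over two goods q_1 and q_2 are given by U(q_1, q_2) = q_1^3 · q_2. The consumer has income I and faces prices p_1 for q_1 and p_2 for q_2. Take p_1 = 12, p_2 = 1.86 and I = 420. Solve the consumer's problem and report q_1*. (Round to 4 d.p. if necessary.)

q_1* = 26.25

Tangency: MRS = 3·q_2/q_1 = p_1/p_2.
So 3·p_2·q_2 = p_1·q_1; combined with the budget, a share 0.75 of income goes to q_1.
Demand: q_1*(p_1,p_2,I) = 0.75·I/p_1 and q_2* = 0.25·I/p_2.
At p_1=12, p_2=1.86, I=420: q_1* = 0.75·420/12 = 26.25.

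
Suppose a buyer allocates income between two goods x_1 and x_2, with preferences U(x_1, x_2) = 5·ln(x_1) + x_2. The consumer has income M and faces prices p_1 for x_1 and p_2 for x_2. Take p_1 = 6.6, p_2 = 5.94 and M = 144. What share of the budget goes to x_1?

At the given prices: x_1* = 5·5.94/6.6 = 4.5, and x_2* = 19.2424.
Expenditure on x_1: 6.6·4.5 = 29.7; share = 0.2062.

share on x_1 = 0.2062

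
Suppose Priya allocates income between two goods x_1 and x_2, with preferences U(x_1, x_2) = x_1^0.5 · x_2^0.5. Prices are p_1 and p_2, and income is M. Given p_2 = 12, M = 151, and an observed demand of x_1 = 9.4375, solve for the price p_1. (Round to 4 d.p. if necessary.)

p_1 = 8

The MRS is x_2/x_1. Set MRS = p_1/p_2.
So 0.5·p_2·x_2 = 0.5·p_1·x_1; combined with the budget, a share 0.5 of income goes to x_1.
Demand: x_1*(p_1,p_2,M) = 0.5·M/p_1 and x_2* = 0.5·M/p_2.
Set x_1* = 9.4375 in the demand function and solve for p_1: p_1 = 8.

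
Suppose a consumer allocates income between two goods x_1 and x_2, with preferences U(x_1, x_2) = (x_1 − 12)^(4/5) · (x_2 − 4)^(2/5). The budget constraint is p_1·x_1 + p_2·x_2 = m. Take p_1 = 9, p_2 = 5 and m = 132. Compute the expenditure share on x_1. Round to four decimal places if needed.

share on x_1 = 0.8384

MRS = 2·(x_2−4)/(x_1−12). Tangency with p_1/p_2 gives x_2−4 = (1/2)·(p_1/p_2)·(x_1−12).
After buying the subsistence bundle (12, 4), a share 2/3 of the remaining income goes to x_1: x_1* = 12 + 2/3·(m − 12p_1 − 4p_2)/p_1.
Discretionary income = 132 − 12·9 − 4·5 = 4; x_1* = 12 + 2/3·4/9 = 12.2963; x_2* = 4 + 1/3·4/5 = 4.2667.
Expenditure on x_1: 9·12.2963 = 110.6667; share = 0.8384.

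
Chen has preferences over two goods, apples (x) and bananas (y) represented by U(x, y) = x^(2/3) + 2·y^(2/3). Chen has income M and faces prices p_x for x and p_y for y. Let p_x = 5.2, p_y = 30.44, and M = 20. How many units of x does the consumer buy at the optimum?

x* = 3.1182

MU_x ∝ x^(-1/3), MU_y ∝ 2·y^(-1/3), so MRS = (1/2)·(y/x)^(1/3) = p_x/p_y.
Hence y/x = (2·p_x/p_y)^(1/(1/3)), i.e. raised to the 3 power.
Substitute y = (y/x)·x into the budget: x* = M/(p_x + p_y·(y/x)).
Numerically y/x = 0.039881, so x* = 20/(5.2 + 30.44·0.039881) = 3.1182.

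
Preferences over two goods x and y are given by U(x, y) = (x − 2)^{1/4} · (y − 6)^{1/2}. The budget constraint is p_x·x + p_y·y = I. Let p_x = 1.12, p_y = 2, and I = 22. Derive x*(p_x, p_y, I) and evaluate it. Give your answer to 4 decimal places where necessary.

x* = 4.3095

This is Cobb-Douglas in (x−2, y−6): tangency gives 0.25·p_y·(y−6) = 0.5·p_x·(x−2).
After buying the subsistence bundle (2, 6), a share 1/3 of the remaining income goes to x: x* = 2 + 1/3·(I − 2p_x − 6p_y)/p_x.
Discretionary income = 22 − 2·1.12 − 6·2 = 7.76; x* = 2 + 1/3·7.76/1.12 = 4.3095.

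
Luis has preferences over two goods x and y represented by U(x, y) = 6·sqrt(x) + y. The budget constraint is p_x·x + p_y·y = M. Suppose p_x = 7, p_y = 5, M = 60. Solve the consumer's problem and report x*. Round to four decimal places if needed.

Plugging in: x* = (3·5/7)² = 4.5918.

x* = 4.5918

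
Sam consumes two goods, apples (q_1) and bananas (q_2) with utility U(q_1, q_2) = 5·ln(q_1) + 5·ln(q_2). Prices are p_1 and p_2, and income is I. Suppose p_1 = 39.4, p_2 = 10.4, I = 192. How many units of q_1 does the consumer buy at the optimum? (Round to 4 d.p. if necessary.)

MU_q_1/MU_q_2 = (5·q_2)/(5·q_1); tangency sets this equal to p_1/p_2.
So 5·p_2·q_2 = 5·p_1·q_1; combined with the budget, a share 0.5 of income goes to q_1.
Demand: q_1*(p_1,p_2,I) = 0.5·I/p_1 and q_2* = 0.5·I/p_2.
At p_1=39.4, p_2=10.4, I=192: q_1* = 0.5·192/39.4 = 2.4365.

q_1* = 2.4365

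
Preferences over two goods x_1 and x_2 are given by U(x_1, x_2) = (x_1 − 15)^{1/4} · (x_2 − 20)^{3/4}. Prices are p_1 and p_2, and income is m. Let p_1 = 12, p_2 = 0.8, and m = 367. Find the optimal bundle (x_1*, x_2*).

x_1* = 18.5625, x_2* = 180.3125

Let x_1' = x_1−15, x_2' = x_2−20. MRS = (1/3)·x_2'/x_1' = p_1/p_2.
Substituting into the budget: x_1* = 15 + 0.25·(m − 15·p_1 − 20·p_2)/p_1, and x_2* = 20 + 0.75·(…)/p_2.
Discretionary income = 367 − 15·12 − 20·0.8 = 171; x_1* = 15 + 0.25·171/12 = 18.5625; x_2* = 20 + 0.75·171/0.8 = 180.3125.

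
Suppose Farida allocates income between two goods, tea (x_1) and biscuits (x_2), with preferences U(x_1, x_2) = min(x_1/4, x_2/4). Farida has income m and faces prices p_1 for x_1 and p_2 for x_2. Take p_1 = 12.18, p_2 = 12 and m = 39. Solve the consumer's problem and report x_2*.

With perfect complements, no substitution: consume in ratio x_1:x_2 = 4:4.
Budget: p_1·x_1 + p_2·x_1 = m, so (4·p_1 + 4·p_2)·x_1 = 4·m.
Demand: x_1*(p_1,p_2,m) = 4·m/(4·p_1 + 4·p_2), x_2* = 4·m/(4·p_1 + 4·p_2).
Here 4·12.18 + 4·12 = 96.72, giving x_2* = 1.6129.

x_2* = 1.6129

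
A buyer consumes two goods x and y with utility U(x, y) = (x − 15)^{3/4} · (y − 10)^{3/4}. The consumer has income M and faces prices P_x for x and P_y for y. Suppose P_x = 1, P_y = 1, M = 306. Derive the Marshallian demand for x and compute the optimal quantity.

MRS = (y−10)/(x−15). Tangency with P_x/P_y gives y−10 = (P_x/P_y)·(x−15).
Substituting into the budget: x* = 15 + 0.5·(M − 15·P_x − 10·P_y)/P_x, and y* = 10 + 0.5·(…)/P_y.
Discretionary income = 306 − 15·1 − 10·1 = 281; x* = 15 + 0.5·281/1 = 155.5.

x* = 155.5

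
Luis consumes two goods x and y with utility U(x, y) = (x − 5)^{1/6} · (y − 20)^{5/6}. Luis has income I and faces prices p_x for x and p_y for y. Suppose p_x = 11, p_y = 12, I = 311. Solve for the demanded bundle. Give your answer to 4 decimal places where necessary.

Let x' = x−5, y' = y−20. MRS = (1/5)·y'/x' = p_x/p_y.
Substituting into the budget: x* = 5 + 1/6·(I − 5·p_x − 20·p_y)/p_x, and y* = 20 + 5/6·(…)/p_y.
Discretionary income = 311 − 5·11 − 20·12 = 16; x* = 5 + 1/6·16/11 = 5.2424; y* = 20 + 5/6·16/12 = 21.1111.

x* = 5.2424, y* = 21.1111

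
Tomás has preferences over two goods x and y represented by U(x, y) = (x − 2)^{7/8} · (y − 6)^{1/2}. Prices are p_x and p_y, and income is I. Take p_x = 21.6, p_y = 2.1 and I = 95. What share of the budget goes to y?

Let x' = x−2, y' = y−6. MRS = (7/4)·y'/x' = p_x/p_y.
After buying the subsistence bundle (2, 6), a share 7/11 of the remaining income goes to x: x* = 2 + 7/11·(I − 2p_x − 6p_y)/p_x.
Discretionary income = 95 − 2·21.6 − 6·2.1 = 39.2; x* = 2 + 7/11·39.2/21.6 = 3.1549; y* = 6 + 4/11·39.2/2.1 = 12.7879.
Expenditure on y: 2.1·12.7879 = 26.8545; share = 0.2827.

share on y = 0.2827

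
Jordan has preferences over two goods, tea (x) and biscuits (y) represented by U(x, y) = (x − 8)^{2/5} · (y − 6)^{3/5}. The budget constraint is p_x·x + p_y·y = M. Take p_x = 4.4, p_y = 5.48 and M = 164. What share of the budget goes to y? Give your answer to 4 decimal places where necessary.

share on y = 0.5514

MRS = (2/3)·(y−6)/(x−8). Tangency with p_x/p_y gives y−6 = (3/2)·(p_x/p_y)·(x−8).
After buying the subsistence bundle (8, 6), a share 0.4 of the remaining income goes to x: x* = 8 + 0.4·(M − 8p_x − 6p_y)/p_x.
Discretionary income = 164 − 8·4.4 − 6·5.48 = 95.92; x* = 8 + 0.4·95.92/4.4 = 16.72; y* = 6 + 0.6·95.92/5.48 = 16.5022.
Expenditure on y: 5.48·16.5022 = 90.432; share = 0.5514.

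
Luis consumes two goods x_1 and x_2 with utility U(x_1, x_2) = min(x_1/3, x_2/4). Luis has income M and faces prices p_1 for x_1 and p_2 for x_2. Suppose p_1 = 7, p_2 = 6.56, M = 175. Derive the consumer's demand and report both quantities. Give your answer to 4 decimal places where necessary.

Leontief preferences: the optimum is at the kink where x_1/3 = x_2/4, i.e. x_2 = (4/3)·x_1.
Budget: p_1·x_1 + p_2·(4/3)·x_1 = M, so (3·p_1 + 4·p_2)·x_1 = 3·M.
Demand: x_1*(p_1,p_2,M) = 3·M/(3·p_1 + 4·p_2), x_2* = 4·M/(3·p_1 + 4·p_2).
Here 3·7 + 4·6.56 = 47.24, giving x_1* = 11.1135 and x_2* = 14.818.

x_1* = 11.1135, x_2* = 14.818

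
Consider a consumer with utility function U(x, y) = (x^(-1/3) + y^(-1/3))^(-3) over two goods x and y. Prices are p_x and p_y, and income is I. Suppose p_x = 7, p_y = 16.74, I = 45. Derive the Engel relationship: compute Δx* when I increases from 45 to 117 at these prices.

Δx* = 4.5846

MRS = MU_x/MU_y = (y/x)^(4/3). Set equal to p_x/p_y.
Hence y/x = (p_x/p_y)^(1/(4/3)), i.e. raised to the 0.75 power.
Substitute y = (y/x)·x into the budget: x* = I/(p_x + p_y·(y/x)).
Numerically y/x = 0.520004, so x* = 45/(7 + 16.74·0.520004) = 2.8654.
At I' = 117: x* = 7.4499. Change: 7.4499 − 2.8654 = 4.5846.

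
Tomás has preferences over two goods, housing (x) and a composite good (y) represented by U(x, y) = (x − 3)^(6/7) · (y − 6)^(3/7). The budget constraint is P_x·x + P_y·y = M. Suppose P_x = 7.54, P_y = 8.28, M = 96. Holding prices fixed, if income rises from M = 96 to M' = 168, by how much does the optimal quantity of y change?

Substituting into the budget: x* = 3 + 2/3·(M − 3·P_x − 6·P_y)/P_x, and y* = 6 + 1/3·(…)/P_y.
Discretionary income = 96 − 3·7.54 − 6·8.28 = 23.7; y* = 6 + 1/3·23.7/8.28 = 6.9541.
At M' = 168: y* = 9.8527. Change: 9.8527 − 6.9541 = 2.8986.

Δy* = 2.8986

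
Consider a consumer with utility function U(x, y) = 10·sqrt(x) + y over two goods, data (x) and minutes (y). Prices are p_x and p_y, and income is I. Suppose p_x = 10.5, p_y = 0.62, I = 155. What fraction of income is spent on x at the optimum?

share on x = 0.0059

Utility is quasi-linear in y; the FOC for x is 5/√x = p_x/p_y.
Thus x* = (5·p_y/p_x)² — independent of I — with the rest of income spent on y.
Plugging in: x* = (5·0.62/10.5)² = 0.0872, y* = 248.5238.
Expenditure on x: 10.5·0.0872 = 0.9152; share = 0.0059.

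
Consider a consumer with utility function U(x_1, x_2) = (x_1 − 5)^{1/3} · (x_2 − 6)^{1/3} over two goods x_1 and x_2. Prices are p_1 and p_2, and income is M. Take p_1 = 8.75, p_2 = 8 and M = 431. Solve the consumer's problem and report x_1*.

x_1* = 24.3857

Let x_1' = x_1−5, x_2' = x_2−6. MRS = x_2'/x_1' = p_1/p_2.
Substituting into the budget: x_1* = 5 + 0.5·(M − 5·p_1 − 6·p_2)/p_1, and x_2* = 6 + 0.5·(…)/p_2.
Discretionary income = 431 − 5·8.75 − 6·8 = 339.25; x_1* = 5 + 0.5·339.25/8.75 = 24.3857.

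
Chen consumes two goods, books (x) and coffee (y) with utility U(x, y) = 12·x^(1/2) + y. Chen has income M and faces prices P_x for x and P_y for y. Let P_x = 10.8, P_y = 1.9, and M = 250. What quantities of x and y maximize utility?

Set MRS = P_x/P_y: 6·x^(−1/2) = P_x/P_y.
Solve: √x = 6·P_y/P_x, so x*(P_x,P_y) = (6·P_y/P_x)², and y* = (M − P_x·x*)/P_y.
Plugging in: x* = (6·1.9/10.8)² = 1.1142, y* = 125.2456.

x* = 1.1142, y* = 125.2456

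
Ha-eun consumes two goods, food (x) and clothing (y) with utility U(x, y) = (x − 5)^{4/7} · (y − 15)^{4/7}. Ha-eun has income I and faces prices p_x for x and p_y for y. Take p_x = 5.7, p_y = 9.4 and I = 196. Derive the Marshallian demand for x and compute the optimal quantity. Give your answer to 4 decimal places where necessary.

MRS = (y−15)/(x−5). Tangency with p_x/p_y gives y−15 = (p_x/p_y)·(x−5).
After buying the subsistence bundle (5, 15), a share 0.5 of the remaining income goes to x: x* = 5 + 0.5·(I − 5p_x − 15p_y)/p_x.
Discretionary income = 196 − 5·5.7 − 15·9.4 = 26.5; x* = 5 + 0.5·26.5/5.7 = 7.3246.

x* = 7.3246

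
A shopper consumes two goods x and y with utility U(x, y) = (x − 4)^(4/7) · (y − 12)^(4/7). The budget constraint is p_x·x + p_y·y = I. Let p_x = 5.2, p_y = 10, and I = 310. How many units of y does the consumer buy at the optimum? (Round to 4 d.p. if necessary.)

y* = 20.46

Let x' = x−4, y' = y−12. MRS = y'/x' = p_x/p_y.
Substituting into the budget: x* = 4 + 0.5·(I − 4·p_x − 12·p_y)/p_x, and y* = 12 + 0.5·(…)/p_y.
Discretionary income = 310 − 4·5.2 − 12·10 = 169.2; y* = 12 + 0.5·169.2/10 = 20.46.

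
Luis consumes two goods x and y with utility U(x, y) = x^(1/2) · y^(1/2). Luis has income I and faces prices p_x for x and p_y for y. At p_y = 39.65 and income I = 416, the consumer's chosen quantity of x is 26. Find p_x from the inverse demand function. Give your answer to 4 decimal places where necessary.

The MRS is y/x. Set MRS = p_x/p_y.
So 0.5·p_y·y = 0.5·p_x·x; combined with the budget, a share 0.5 of income goes to x.
Demand: x*(p_x,p_y,I) = 0.5·I/p_x and y* = 0.5·I/p_y.
Set x* = 26 in the demand function and solve for p_x: p_x = 8.

p_x = 8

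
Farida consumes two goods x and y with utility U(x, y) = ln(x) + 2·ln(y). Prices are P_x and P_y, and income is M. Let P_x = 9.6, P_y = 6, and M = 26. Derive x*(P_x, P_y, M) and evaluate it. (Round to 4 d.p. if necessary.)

x* = 0.9028

The MRS is (1/2)·y/x. Set MRS = P_x/P_y.
Rearranging, P_y·y = 2·P_x·x. Substituting into the budget gives P_x·x·(1 + 2) = M.
Demand: x*(P_x,P_y,M) = 1/3·M/P_x and y* = 2/3·M/P_y.
At P_x=9.6, P_y=6, M=26: x* = 1/3·26/9.6 = 0.9028.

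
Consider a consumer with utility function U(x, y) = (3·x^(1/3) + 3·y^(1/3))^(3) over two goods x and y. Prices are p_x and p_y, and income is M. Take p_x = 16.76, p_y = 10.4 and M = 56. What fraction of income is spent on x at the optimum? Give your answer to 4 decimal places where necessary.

From the CES first-order condition, (y/x)^(2/3) = p_x/p_y.
Solve for the ratio: y/x = [p_x/p_y]^(1.5).
Substitute y = (y/x)·x into the budget: x* = M/(p_x + p_y·(y/x)).
Numerically y/x = 2.04579, so x* = 56/(16.76 + 10.4·2.04579) = 1.4723 and y* = 2.04579·1.4723 = 3.012.
Expenditure on x: 16.76·1.4723 = 24.6754; share = 0.4406.

share on x = 0.4406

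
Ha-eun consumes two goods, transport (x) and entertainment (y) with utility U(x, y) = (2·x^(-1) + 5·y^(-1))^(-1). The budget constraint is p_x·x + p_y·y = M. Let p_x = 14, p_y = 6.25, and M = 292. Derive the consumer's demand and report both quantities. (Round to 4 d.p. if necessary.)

x* = 10.1423, y* = 24.0012

With the ratio pinned down, the budget gives x* = M/(p_x + p_y·(y/x)) and y* = (y/x)·x*.
Numerically y/x = 2.366432, so x* = 292/(14 + 6.25·2.366432) = 10.1423 and y* = 2.366432·10.1423 = 24.0012.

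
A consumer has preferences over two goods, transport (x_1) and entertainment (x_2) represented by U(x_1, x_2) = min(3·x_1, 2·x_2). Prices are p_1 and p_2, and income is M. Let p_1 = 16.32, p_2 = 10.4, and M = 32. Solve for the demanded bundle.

x_1* = 1.0025, x_2* = 1.5038

Leontief preferences: the optimum is at the kink where x_1/2 = x_2/3, i.e. x_2 = (3/2)·x_1.
Budget: p_1·x_1 + p_2·(3/2)·x_1 = M, so (2·p_1 + 3·p_2)·x_1 = 2·M.
Demand: x_1*(p_1,p_2,M) = 2·M/(2·p_1 + 3·p_2), x_2* = 3·M/(2·p_1 + 3·p_2).
Here 2·16.32 + 3·10.4 = 63.84, giving x_1* = 1.0025 and x_2* = 1.5038.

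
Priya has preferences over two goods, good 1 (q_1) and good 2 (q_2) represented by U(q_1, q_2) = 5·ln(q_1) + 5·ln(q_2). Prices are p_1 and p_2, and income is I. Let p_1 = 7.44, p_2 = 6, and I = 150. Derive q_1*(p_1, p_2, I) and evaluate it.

q_1* = 10.0806

At p_1=7.44, p_2=6, I=150: q_1* = 0.5·150/7.44 = 10.0806.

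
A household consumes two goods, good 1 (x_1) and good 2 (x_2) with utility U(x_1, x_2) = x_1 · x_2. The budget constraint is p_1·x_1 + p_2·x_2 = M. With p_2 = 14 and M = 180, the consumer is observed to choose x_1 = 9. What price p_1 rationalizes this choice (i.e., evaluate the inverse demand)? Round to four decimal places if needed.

The MRS is x_2/x_1. Set MRS = p_1/p_2.
Rearranging, p_2·x_2 = p_1·x_1. Substituting into the budget gives p_1·x_1·(1 + 1) = M.
Demand: x_1*(p_1,p_2,M) = 0.5·M/p_1 and x_2* = 0.5·M/p_2.
Set x_1* = 9 in the demand function and solve for p_1: p_1 = 10.

p_1 = 10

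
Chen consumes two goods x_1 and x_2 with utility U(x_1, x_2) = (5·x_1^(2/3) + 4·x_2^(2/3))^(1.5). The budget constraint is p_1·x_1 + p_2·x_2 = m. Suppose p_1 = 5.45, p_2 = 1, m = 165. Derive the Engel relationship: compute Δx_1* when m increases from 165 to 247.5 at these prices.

MRS = MU_x_1/MU_x_2 = (5/4)·(x_2/x_1)^(1/3). Set equal to p_1/p_2.
Solve for the ratio: x_2/x_1 = [(4/5)·p_1/p_2]^(3).
Substitute x_2 = (x_2/x_1)·x_1 into the budget: x_1* = m/(p_1 + p_2·(x_2/x_1)).
Numerically x_2/x_1 = 82.881856, so x_1* = 165/(5.45 + 1·82.881856) = 1.868.
At m' = 247.5: x_1* = 2.8019. Change: 2.8019 − 1.868 = 0.934.

Δx_1* = 0.934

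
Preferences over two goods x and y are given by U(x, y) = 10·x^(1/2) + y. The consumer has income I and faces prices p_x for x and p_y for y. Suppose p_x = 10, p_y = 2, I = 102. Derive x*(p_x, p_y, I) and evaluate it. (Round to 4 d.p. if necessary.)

x* = 1

Set MRS = p_x/p_y: 5·x^(−1/2) = p_x/p_y.
Solve: √x = 5·p_y/p_x, so x*(p_x,p_y) = (5·p_y/p_x)², and y* = (I − p_x·x*)/p_y.
Plugging in: x* = (5·2/10)² = 1.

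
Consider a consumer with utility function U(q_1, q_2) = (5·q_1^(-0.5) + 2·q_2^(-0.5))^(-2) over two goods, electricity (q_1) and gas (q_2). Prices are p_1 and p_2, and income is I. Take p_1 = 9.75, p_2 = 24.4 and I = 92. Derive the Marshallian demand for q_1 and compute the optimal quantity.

Numerically q_2/q_1 = 0.294521, so q_1* = 92/(9.75 + 24.4·0.294521) = 5.4321.

q_1* = 5.4321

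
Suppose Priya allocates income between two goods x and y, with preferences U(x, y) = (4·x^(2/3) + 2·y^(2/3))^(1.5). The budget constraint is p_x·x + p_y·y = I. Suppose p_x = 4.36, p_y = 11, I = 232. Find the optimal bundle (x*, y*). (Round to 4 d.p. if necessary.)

MU_x ∝ 4·x^(-1/3), MU_y ∝ 2·y^(-1/3), so MRS = 2·(y/x)^(1/3) = p_x/p_y.
Solve for the ratio: y/x = [(1/2)·p_x/p_y]^(3).
Substitute y = (y/x)·x into the budget: x* = I/(p_x + p_y·(y/x)).
Numerically y/x = 0.007784, so x* = 232/(4.36 + 11·0.007784) = 52.1862 and y* = 0.007784·52.1862 = 0.4062.

x* = 52.1862, y* = 0.4062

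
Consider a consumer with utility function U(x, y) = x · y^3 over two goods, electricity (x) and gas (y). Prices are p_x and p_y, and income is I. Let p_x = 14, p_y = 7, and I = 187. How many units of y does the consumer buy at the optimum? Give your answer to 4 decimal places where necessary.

y* = 20.0357

Tangency: MRS = (1/3)·y/x = p_x/p_y.
Rearranging, p_y·y = 3·p_x·x. Substituting into the budget gives p_x·x·(1 + 3) = I.
Demand: x*(p_x,p_y,I) = 0.25·I/p_x and y* = 0.75·I/p_y.
At p_x=14, p_y=7, I=187: y* = 0.75·187/7 = 20.0357.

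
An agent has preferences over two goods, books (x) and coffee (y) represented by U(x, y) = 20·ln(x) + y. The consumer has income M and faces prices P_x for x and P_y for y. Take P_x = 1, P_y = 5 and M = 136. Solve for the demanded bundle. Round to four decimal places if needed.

x* = 100, y* = 7.2

MU_x = 20/x, MU_y = 1. Tangency: 20/x = P_x/P_y.
So x*(P_x,P_y) = 20·P_y/P_x, independent of income; and y* = (M − 20·P_y)/P_y.
At the given prices: x* = 20·5/1 = 100, and y* = 7.2.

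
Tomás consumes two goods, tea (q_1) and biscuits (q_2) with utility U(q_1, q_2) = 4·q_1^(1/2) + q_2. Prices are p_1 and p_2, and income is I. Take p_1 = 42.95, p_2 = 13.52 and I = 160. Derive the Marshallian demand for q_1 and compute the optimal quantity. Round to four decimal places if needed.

q_1* = 0.3964

Utility is quasi-linear in q_2; the FOC for q_1 is 2/√q_1 = p_1/p_2.
Thus q_1* = (2·p_2/p_1)² — independent of I — with the rest of income spent on q_2.
Plugging in: q_1* = (2·13.52/42.95)² = 0.3964.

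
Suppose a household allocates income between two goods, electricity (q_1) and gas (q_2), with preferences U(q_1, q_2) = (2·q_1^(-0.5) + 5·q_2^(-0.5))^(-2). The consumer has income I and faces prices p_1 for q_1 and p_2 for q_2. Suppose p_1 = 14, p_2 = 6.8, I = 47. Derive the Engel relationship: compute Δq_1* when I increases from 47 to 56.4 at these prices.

Numerically q_2/q_1 = 2.981074, so q_1* = 47/(14 + 6.8·2.981074) = 1.3714.
At I' = 56.4: q_1* = 1.6457. Change: 1.6457 − 1.3714 = 0.2743.

Δq_1* = 0.2743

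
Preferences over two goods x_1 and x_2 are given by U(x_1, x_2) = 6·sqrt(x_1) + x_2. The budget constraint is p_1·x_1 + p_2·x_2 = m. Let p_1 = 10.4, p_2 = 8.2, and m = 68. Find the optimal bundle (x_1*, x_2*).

x_1* = 5.595, x_2* = 1.1965

MU_x_1 = 3/√x_1, MU_x_2 = 1. Tangency: 3/√x_1 = p_1/p_2.
Solve: √x_1 = 3·p_2/p_1, so x_1*(p_1,p_2) = (3·p_2/p_1)², and x_2* = (m − p_1·x_1*)/p_2.
Plugging in: x_1* = (3·8.2/10.4)² = 5.595, x_2* = 1.1965.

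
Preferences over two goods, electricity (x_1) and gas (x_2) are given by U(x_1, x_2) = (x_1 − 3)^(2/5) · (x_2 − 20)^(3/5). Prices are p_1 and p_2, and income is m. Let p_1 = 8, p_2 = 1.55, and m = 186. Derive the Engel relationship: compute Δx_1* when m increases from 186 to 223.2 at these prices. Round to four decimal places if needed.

Δx_1* = 1.86

Discretionary income = 186 − 3·8 − 20·1.55 = 131; x_1* = 3 + 0.4·131/8 = 9.55.
At m' = 223.2: x_1* = 11.41. Change: 11.41 − 9.55 = 1.86.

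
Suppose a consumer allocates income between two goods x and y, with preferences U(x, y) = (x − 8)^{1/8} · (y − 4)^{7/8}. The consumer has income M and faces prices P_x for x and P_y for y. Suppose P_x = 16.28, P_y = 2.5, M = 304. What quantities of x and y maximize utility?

x* = 9.2574, y* = 61.316

After buying the subsistence bundle (8, 4), a share 0.125 of the remaining income goes to x: x* = 8 + 0.125·(M − 8P_x − 4P_y)/P_x.
Discretionary income = 304 − 8·16.28 − 4·2.5 = 163.76; x* = 8 + 0.125·163.76/16.28 = 9.2574; y* = 4 + 0.875·163.76/2.5 = 61.316.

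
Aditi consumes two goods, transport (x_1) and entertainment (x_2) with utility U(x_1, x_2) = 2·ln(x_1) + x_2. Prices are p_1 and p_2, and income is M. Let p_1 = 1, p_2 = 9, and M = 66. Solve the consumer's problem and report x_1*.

x_1* = 18

MU_x_1 = 2/x_1, MU_x_2 = 1. Tangency: 2/x_1 = p_1/p_2.
So x_1*(p_1,p_2) = 2·p_2/p_1, independent of income; and x_2* = (M − 2·p_2)/p_2.
At the given prices: x_1* = 2·9/1 = 18.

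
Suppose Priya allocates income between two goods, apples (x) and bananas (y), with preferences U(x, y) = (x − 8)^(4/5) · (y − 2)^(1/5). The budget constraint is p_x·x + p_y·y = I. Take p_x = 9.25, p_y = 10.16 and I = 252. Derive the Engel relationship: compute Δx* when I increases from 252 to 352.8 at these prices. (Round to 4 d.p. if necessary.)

After buying the subsistence bundle (8, 2), a share 0.8 of the remaining income goes to x: x* = 8 + 0.8·(I − 8p_x − 2p_y)/p_x.
Discretionary income = 252 − 8·9.25 − 2·10.16 = 157.68; x* = 8 + 0.8·157.68/9.25 = 21.6372.
At I' = 352.8: x* = 30.355. Change: 30.355 − 21.6372 = 8.7178.

Δx* = 8.7178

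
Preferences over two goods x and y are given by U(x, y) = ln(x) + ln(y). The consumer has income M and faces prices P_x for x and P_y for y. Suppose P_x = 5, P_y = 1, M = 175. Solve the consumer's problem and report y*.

y* = 87.5

MU_x/MU_y = (y)/(x); tangency sets this equal to P_x/P_y.
So P_y·y = P_x·x; combined with the budget, a share 0.5 of income goes to x.
Demand: x*(P_x,P_y,M) = 0.5·M/P_x and y* = 0.5·M/P_y.
At P_x=5, P_y=1, M=175: y* = 0.5·175/1 = 87.5.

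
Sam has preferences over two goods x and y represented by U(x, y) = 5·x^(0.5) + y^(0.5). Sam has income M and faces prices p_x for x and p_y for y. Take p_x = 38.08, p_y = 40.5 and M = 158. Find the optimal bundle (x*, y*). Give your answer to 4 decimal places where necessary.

x* = 3.9988, y* = 0.1414

Substitute y = (y/x)·x into the budget: x* = M/(p_x + p_y·(y/x)).
Numerically y/x = 0.035363, so x* = 158/(38.08 + 40.5·0.035363) = 3.9988 and y* = 0.035363·3.9988 = 0.1414.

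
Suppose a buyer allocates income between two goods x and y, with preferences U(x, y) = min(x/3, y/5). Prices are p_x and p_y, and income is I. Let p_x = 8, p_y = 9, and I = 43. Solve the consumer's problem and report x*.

x* = 1.8696

Leontief preferences: the optimum is at the kink where x/3 = y/5, i.e. y = (5/3)·x.
Budget: p_x·x + p_y·(5/3)·x = I, so (3·p_x + 5·p_y)·x = 3·I.
Demand: x*(p_x,p_y,I) = 3·I/(3·p_x + 5·p_y), y* = 5·I/(3·p_x + 5·p_y).
Here 3·8 + 5·9 = 69, giving x* = 1.8696.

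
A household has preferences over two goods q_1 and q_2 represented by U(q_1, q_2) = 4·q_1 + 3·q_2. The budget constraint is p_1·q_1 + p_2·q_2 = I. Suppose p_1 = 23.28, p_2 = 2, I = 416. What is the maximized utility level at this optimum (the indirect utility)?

V = 624

Linear utility — the consumer picks whichever good has higher MU/price: 4/23.28 = 0.1718 vs 3/2 = 1.5.
q_2 gives more utility per dollar, so spend all income on q_2: q_2* = I/p_2, q_1* = 0.
Numerically: q_1* = 0, q_2* = 208.
Utility at the optimum: U(0, 208) = 624.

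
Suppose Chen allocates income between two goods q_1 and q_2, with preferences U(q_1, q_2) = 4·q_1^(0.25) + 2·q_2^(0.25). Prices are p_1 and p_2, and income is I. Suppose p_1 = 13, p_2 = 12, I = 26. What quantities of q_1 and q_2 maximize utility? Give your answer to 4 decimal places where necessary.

q_1* = 1.4209, q_2* = 0.6274

With the ratio pinned down, the budget gives q_1* = I/(p_1 + p_2·(q_2/q_1)) and q_2* = (q_2/q_1)·q_1*.
Numerically q_2/q_1 = 0.441546, so q_1* = 26/(13 + 12·0.441546) = 1.4209 and q_2* = 0.441546·1.4209 = 0.6274.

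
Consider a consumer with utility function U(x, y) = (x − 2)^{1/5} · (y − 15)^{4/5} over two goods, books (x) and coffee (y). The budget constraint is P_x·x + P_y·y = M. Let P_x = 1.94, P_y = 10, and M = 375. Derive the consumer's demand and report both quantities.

x* = 24.7959, y* = 32.6896

MRS = (1/4)·(y−15)/(x−2). Tangency with P_x/P_y gives y−15 = 4·(P_x/P_y)·(x−2).
After buying the subsistence bundle (2, 15), a share 0.2 of the remaining income goes to x: x* = 2 + 0.2·(M − 2P_x − 15P_y)/P_x.
Discretionary income = 375 − 2·1.94 − 15·10 = 221.12; x* = 2 + 0.2·221.12/1.94 = 24.7959; y* = 15 + 0.8·221.12/10 = 32.6896.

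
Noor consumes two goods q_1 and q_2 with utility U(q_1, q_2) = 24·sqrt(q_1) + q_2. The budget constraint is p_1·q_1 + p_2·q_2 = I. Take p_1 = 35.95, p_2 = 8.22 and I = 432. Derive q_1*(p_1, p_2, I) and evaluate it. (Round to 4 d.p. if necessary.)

q_1* = 7.5285

Set MRS = p_1/p_2: 12·q_1^(−1/2) = p_1/p_2.
Solve: √q_1 = 12·p_2/p_1, so q_1*(p_1,p_2) = (12·p_2/p_1)², and q_2* = (I − p_1·q_1*)/p_2.
Plugging in: q_1* = (12·8.22/35.95)² = 7.5285.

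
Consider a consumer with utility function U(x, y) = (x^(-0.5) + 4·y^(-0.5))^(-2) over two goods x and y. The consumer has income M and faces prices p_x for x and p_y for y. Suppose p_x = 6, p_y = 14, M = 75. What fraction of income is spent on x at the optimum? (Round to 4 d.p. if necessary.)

share on x = 0.2303

MU_x ∝ x^(-1.5), MU_y ∝ 4·y^(-1.5), so MRS = (1/4)·(y/x)^(1.5) = p_x/p_y.
Hence y/x = (4·p_x/p_y)^(1/(1.5)), i.e. raised to the 2/3 power.
Substitute y = (y/x)·x into the budget: x* = M/(p_x + p_y·(y/x)).
Numerically y/x = 1.432371, so x* = 75/(6 + 14·1.432371) = 2.8787 and y* = 1.432371·2.8787 = 4.1234.
Expenditure on x: 6·2.8787 = 17.2724; share = 0.2303.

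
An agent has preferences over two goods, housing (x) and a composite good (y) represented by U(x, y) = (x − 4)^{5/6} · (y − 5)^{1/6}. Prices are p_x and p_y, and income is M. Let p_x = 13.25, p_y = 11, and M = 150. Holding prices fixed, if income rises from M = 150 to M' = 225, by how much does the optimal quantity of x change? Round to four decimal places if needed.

Δx* = 4.717

Let x' = x−4, y' = y−5. MRS = 5·y'/x' = p_x/p_y.
Substituting into the budget: x* = 4 + 5/6·(M − 4·p_x − 5·p_y)/p_x, and y* = 5 + 1/6·(…)/p_y.
Discretionary income = 150 − 4·13.25 − 5·11 = 42; x* = 4 + 5/6·42/13.25 = 6.6415.
At M' = 225: x* = 11.3585. Change: 11.3585 − 6.6415 = 4.717.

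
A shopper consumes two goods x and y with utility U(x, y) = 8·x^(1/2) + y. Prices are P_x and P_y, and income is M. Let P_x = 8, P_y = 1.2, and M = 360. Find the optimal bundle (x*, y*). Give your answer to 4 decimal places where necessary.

Thus x* = (4·P_y/P_x)² — independent of M — with the rest of income spent on y.
Plugging in: x* = (4·1.2/8)² = 0.36, y* = 297.6.

x* = 0.36, y* = 297.6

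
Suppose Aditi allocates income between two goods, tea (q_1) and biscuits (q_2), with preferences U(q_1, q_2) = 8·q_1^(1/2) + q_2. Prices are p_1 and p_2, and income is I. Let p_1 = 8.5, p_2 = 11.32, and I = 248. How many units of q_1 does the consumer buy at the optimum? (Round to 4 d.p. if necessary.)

q_1* = 28.3776

Set MRS = p_1/p_2: 4·q_1^(−1/2) = p_1/p_2.
Thus q_1* = (4·p_2/p_1)² — independent of I — with the rest of income spent on q_2.
Plugging in: q_1* = (4·11.32/8.5)² = 28.3776.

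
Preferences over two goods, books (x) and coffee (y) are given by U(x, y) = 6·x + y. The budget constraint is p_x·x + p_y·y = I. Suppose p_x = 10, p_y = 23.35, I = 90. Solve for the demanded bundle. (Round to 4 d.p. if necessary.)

Linear utility — the consumer picks whichever good has higher MU/price: 6/10 = 0.6 vs 1/23.35 = 0.0428.
x gives more utility per dollar, so spend all income on x: x* = I/p_x, y* = 0.
Numerically: x* = 9, y* = 0.

x* = 9, y* = 0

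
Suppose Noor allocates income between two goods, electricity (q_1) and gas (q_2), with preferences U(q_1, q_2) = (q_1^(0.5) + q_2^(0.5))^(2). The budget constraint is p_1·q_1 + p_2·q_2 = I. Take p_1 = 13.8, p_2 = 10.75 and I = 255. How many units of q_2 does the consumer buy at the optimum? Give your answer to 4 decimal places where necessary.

q_2* = 13.334

MRS = MU_q_1/MU_q_2 = (q_2/q_1)^(0.5). Set equal to p_1/p_2.
Solve for the ratio: q_2/q_1 = [p_1/p_2]^(2).
Substitute q_2 = (q_2/q_1)·q_1 into the budget: q_1* = I/(p_1 + p_2·(q_2/q_1)).
Numerically q_2/q_1 = 1.647939, so q_1* = 255/(13.8 + 10.75·1.647939) = 8.0913 and q_2* = 1.647939·8.0913 = 13.334.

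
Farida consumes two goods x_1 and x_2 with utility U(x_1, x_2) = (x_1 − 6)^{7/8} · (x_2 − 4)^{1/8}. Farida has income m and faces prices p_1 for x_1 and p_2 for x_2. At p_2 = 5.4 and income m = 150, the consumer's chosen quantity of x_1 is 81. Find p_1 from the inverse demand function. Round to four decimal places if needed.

p_1 = 1.4

Let x_1' = x_1−6, x_2' = x_2−4. MRS = 7·x_2'/x_1' = p_1/p_2.
After buying the subsistence bundle (6, 4), a share 0.875 of the remaining income goes to x_1: x_1* = 6 + 0.875·(m − 6p_1 − 4p_2)/p_1.
Set x_1* = 81 in the demand function and solve for p_1: p_1 = 1.4.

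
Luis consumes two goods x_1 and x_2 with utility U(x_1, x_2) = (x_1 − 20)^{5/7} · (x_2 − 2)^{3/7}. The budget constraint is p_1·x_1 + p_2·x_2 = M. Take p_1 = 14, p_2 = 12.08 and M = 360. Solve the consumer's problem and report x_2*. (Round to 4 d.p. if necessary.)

This is Cobb-Douglas in (x_1−20, x_2−2): tangency gives 5/7·p_2·(x_2−2) = 3/7·p_1·(x_1−20).
Substituting into the budget: x_1* = 20 + 0.625·(M − 20·p_1 − 2·p_2)/p_1, and x_2* = 2 + 0.375·(…)/p_2.
Discretionary income = 360 − 20·14 − 2·12.08 = 55.84; x_2* = 2 + 0.375·55.84/12.08 = 3.7334.

x_2* = 3.7334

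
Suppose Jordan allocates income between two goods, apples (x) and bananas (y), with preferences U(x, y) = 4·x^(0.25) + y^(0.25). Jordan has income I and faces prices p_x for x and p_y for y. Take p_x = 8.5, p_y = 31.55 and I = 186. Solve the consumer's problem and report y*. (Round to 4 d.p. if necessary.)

y* = 0.5443

From the CES first-order condition, 4·(y/x)^(0.75) = p_x/p_y.
Solve for the ratio: y/x = [(1/4)·p_x/p_y]^(4/3).
With the ratio pinned down, the budget gives x* = I/(p_x + p_y·(y/x)) and y* = (y/x)·x*.
Numerically y/x = 0.027404, so x* = 186/(8.5 + 31.55·0.027404) = 19.862 and y* = 0.027404·19.862 = 0.5443.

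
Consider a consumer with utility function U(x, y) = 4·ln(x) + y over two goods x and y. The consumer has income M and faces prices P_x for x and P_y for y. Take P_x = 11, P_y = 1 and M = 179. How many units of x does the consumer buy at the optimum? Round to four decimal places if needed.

MU_x = 4/x, MU_y = 1. Tangency: 4/x = P_x/P_y.
So x*(P_x,P_y) = 4·P_y/P_x, independent of income; and y* = (M − 4·P_y)/P_y.
At the given prices: x* = 4·1/11 = 0.3636.

x* = 0.3636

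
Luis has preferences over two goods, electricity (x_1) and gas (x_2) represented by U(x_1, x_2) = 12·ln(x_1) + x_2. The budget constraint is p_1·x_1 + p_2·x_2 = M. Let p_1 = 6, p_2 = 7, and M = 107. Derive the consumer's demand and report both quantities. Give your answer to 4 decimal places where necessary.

Set MRS = p_1/p_2: (12/x_1)/1 = p_1/p_2.
So x_1*(p_1,p_2) = 12·p_2/p_1, independent of income; and x_2* = (M − 12·p_2)/p_2.
At the given prices: x_1* = 12·7/6 = 14, and x_2* = 3.2857.

x_1* = 14, x_2* = 3.2857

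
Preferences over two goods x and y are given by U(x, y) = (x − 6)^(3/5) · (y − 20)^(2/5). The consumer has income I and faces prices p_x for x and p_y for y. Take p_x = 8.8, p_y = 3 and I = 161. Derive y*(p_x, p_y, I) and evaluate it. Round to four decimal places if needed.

After buying the subsistence bundle (6, 20), a share 0.6 of the remaining income goes to x: x* = 6 + 0.6·(I − 6p_x − 20p_y)/p_x.
Discretionary income = 161 − 6·8.8 − 20·3 = 48.2; y* = 20 + 0.4·48.2/3 = 26.4267.

y* = 26.4267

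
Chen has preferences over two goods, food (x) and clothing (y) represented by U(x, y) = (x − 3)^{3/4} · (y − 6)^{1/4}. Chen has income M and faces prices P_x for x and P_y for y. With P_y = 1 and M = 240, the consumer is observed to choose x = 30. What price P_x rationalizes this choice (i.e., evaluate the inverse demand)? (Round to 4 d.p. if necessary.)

P_x = 6

Let x' = x−3, y' = y−6. MRS = 3·y'/x' = P_x/P_y.
Substituting into the budget: x* = 3 + 0.75·(M − 3·P_x − 6·P_y)/P_x, and y* = 6 + 0.25·(…)/P_y.
Set x* = 30 in the demand function and solve for P_x: P_x = 6.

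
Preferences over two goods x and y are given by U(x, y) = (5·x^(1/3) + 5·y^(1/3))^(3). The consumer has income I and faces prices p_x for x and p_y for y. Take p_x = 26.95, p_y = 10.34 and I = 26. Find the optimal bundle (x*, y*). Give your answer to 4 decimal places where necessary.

x* = 0.369, y* = 1.5527

MU_x ∝ 5·x^(-2/3), MU_y ∝ 5·y^(-2/3), so MRS = (y/x)^(2/3) = p_x/p_y.
Solve for the ratio: y/x = [p_x/p_y]^(1.5).
Substitute y = (y/x)·x into the budget: x* = I/(p_x + p_y·(y/x)).
Numerically y/x = 4.207822, so x* = 26/(26.95 + 10.34·4.207822) = 0.369 and y* = 4.207822·0.369 = 1.5527.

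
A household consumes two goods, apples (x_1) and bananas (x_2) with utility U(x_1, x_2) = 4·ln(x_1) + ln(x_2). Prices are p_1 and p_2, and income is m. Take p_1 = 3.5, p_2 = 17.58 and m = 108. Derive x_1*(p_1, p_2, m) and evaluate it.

x_1* = 24.6857

Tangency: MRS = 4·x_2/x_1 = p_1/p_2.
Rearranging, p_2·x_2 = (1/4)·p_1·x_1. Substituting into the budget gives p_1·x_1·(1 + (1/4)) = m.
Demand: x_1*(p_1,p_2,m) = 0.8·m/p_1 and x_2* = 0.2·m/p_2.
At p_1=3.5, p_2=17.58, m=108: x_1* = 0.8·108/3.5 = 24.6857.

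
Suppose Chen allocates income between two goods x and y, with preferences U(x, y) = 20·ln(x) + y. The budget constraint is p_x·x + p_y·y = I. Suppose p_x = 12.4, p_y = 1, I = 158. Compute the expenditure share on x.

share on x = 0.1266

MU_x = 20/x, MU_y = 1. Tangency: 20/x = p_x/p_y.
So x*(p_x,p_y) = 20·p_y/p_x, independent of income; and y* = (I − 20·p_y)/p_y.
At the given prices: x* = 20·1/12.4 = 1.6129, and y* = 138.
Expenditure on x: 12.4·1.6129 = 20; share = 0.1266.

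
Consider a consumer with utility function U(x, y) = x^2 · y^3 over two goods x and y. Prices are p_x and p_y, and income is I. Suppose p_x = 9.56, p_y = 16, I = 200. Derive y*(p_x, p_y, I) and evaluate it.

The MRS is (2/3)·y/x. Set MRS = p_x/p_y.
Rearranging, p_y·y = (3/2)·p_x·x. Substituting into the budget gives p_x·x·(1 + (3/2)) = I.
Demand: x*(p_x,p_y,I) = 0.4·I/p_x and y* = 0.6·I/p_y.
At p_x=9.56, p_y=16, I=200: y* = 0.6·200/16 = 7.5.

y* = 7.5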